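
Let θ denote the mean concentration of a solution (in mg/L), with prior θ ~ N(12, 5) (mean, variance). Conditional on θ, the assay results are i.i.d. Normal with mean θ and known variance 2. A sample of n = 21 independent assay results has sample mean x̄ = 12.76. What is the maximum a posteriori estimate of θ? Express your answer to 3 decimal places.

n = 21, x̄ = 12.76.
For a Normal prior and Normal likelihood with known variance, the posterior is Normal; its mode equals its mean, the precision-weighted average.
Prior precision 1/σ₀² = 1/5 = 0.2; data precision n/σ² = 21/2 = 10.5.
θ̂ = (0.2·12 + 10.5·12.76) / (0.2 + 10.5) = 136.38/10.7 = 6819/535 ≈ 12.746.

θ̂_MAP = 12.746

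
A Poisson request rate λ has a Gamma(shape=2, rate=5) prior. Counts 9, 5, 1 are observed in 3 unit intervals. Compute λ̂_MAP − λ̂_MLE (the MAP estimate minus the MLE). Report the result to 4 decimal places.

MAP − MLE = -3.0000

Σxᵢ = 15. Posterior is Gamma(17, 8); MAP = (17−1)/8 = 16/8 ≈ 2.00000.
MLE = x̄ = 15/3 ≈ 5.00000.
Difference = 16/8 − 15/3 = -3 ≈ -3.0000.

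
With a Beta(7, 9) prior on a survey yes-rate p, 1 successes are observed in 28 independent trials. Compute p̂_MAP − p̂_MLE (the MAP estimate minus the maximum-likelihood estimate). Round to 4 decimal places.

Posterior is Beta(8, 36); MAP = (8−1)/(44−2) = 7/42 ≈ 0.16667.
MLE ignores the prior: p̂_MLE = k/n = 1/28 ≈ 0.03571.
Difference = 7/42 − 1/28 = 11/84 ≈ 0.1310.

MAP − MLE = 0.1310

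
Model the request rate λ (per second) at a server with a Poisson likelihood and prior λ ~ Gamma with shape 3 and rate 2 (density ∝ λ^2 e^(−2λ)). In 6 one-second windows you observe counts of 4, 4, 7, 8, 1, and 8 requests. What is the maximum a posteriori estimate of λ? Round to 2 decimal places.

λ̂_MAP = 4.25

Σxᵢ = 4+4+7+8+1+8 = 32, with n = 6.
Posterior ∝ λ^2e^(−2λ) · λ^32e^(−6λ) = λ^34e^(−8λ), i.e. Gamma(shape=35, rate=8).
The mode of a Gamma(a, b) with a ≥ 1 (shape–rate) is (a−1)/b = 34/8 ≈ 4.25.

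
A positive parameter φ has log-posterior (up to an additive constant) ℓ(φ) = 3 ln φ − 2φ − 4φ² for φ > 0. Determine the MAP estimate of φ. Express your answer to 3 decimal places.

φ̂_MAP = 0.500

ℓ'(φ) = 3/φ − 2 − 8φ. Setting this to zero and multiplying by φ: 8φ² + 2φ − 3 = 0.
φ = (−2 + √(2² + 4·8·3)) / (2·8) = (−2 + √100) / 16 = (−2 + 10)/16 = 1/2.
ℓ''(φ) = −3/φ² − 8 < 0, confirming a maximum.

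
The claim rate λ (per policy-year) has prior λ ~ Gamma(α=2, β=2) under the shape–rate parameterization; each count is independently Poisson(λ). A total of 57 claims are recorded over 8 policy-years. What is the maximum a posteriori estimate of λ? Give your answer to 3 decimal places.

Σxᵢ = 57, n = 8.
Posterior ∝ λe^(−2λ) · λ^57e^(−8λ) = λ^58e^(−10λ), i.e. Gamma(shape=59, rate=10).
The mode of a Gamma(a, b) with a ≥ 1 (shape–rate) is (a−1)/b = 58/10 ≈ 5.800.

λ̂_MAP = 5.800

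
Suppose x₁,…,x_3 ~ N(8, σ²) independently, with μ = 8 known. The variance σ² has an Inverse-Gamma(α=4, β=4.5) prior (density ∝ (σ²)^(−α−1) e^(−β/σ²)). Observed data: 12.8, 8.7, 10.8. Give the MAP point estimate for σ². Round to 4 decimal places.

Sum of squared deviations about the known mean: SS = (12.8−8)² + (8.7−8)² + (10.8−8)² = 31.37.
The Normal likelihood contributes (σ²)^(−n/2) exp(−SS/(2σ²)), so the posterior is Inverse-Gamma(α + n/2, β + SS/2) = Inverse-Gamma(5.5, 20.185).
The mode of Inverse-Gamma(a, b) is b/(a+1) = 20.185/6.5 ≈ 3.1054.

σ̂²_MAP = 3.1054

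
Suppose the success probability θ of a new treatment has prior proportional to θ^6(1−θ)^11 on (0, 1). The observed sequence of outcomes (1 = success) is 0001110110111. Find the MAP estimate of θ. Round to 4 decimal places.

The prior density ∝ θ^6(1−θ)^11 is the kernel of Beta(7, 12).
Data: 8 successes in 13 trials (from the sequence). The binomial likelihood contributes θ^8(1−θ)^5, so the posterior is Beta(7+8, 12+5) = Beta(15, 17).
For Beta(a, b) with a, b > 1 the mode is (a−1)/(a+b−2) = 14/30 ≈ 0.4667.

θ̂_MAP = 0.4667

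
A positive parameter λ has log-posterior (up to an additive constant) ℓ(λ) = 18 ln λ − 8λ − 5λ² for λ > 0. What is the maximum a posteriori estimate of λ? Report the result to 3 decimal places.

ℓ'(λ) = 18/λ − 8 − 10λ. Setting this to zero and multiplying by λ: 10λ² + 8λ − 18 = 0.
λ = (−8 + √(8² + 4·10·18)) / (2·10) = (−8 + √784) / 20 = (−8 + 28)/20 = 1.
ℓ''(λ) = −18/λ² − 10 < 0, confirming a maximum.

λ̂_MAP = 1.000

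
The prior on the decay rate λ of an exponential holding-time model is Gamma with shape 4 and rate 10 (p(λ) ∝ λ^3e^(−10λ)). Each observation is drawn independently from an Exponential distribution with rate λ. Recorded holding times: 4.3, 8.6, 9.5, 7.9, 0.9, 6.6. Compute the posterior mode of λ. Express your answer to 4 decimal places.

λ̂_MAP = 0.1883

The Exponential(rate=λ) likelihood is ∝ λ^n e^(−λΣtᵢ). Here n = 6 and Σtᵢ = 4.3 + 8.6 + 9.5 + 7.9 + 0.9 + 6.6 = 37.8.
Posterior ∝ λ^3e^(−10λ) · λ^6e^(−37.8λ) = λ^9e^(−47.8λ), i.e. Gamma(10, 47.8).
Mode = (a−1)/b = 9/47.8 ≈ 0.1883.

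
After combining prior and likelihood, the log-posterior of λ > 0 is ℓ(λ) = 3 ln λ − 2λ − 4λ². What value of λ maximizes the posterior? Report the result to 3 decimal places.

ℓ'(λ) = 3/λ − 2 − 8λ. Setting this to zero and multiplying by λ: 8λ² + 2λ − 3 = 0.
λ = (−2 + √(2² + 4·8·3)) / (2·8) = (−2 + √100) / 16 = (−2 + 10)/16 = 1/2.
ℓ''(λ) = −3/λ² − 8 < 0, confirming a maximum.

λ̂_MAP = 0.500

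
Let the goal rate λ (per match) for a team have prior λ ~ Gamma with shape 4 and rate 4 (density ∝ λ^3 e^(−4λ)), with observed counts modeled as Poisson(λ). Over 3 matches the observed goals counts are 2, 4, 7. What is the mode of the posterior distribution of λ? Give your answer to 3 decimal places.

Σxᵢ = 2+4+7 = 13, with n = 3.
Posterior ∝ λ^3e^(−4λ) · λ^13e^(−3λ) = λ^16e^(−7λ), i.e. Gamma(shape=17, rate=7).
The mode of a Gamma(a, b) with a ≥ 1 (shape–rate) is (a−1)/b = 16/7 ≈ 2.286.

λ̂_MAP = 2.286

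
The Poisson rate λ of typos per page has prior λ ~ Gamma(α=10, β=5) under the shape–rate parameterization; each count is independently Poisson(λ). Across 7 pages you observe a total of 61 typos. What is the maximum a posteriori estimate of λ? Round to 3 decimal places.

λ̂_MAP = 5.833

Σxᵢ = 61, n = 7.
Posterior ∝ λ^9e^(−5λ) · λ^61e^(−7λ) = λ^70e^(−12λ), i.e. Gamma(shape=71, rate=12).
The mode of a Gamma(a, b) with a ≥ 1 (shape–rate) is (a−1)/b = 70/12 ≈ 5.833.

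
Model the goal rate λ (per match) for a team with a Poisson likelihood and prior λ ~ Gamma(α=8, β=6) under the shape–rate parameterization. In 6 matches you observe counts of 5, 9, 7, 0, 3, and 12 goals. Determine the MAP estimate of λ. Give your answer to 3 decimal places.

λ̂_MAP = 3.583

Σxᵢ = 5+9+7+0+3+12 = 36, with n = 6.
Posterior ∝ λ^7e^(−6λ) · λ^36e^(−6λ) = λ^43e^(−12λ), i.e. Gamma(shape=44, rate=12).
The mode of a Gamma(a, b) with a ≥ 1 (shape–rate) is (a−1)/b = 43/12 ≈ 3.583.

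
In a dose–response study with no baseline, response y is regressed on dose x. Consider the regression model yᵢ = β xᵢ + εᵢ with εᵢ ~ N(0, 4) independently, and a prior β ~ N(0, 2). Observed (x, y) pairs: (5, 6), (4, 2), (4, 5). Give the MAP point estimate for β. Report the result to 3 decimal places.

log p(β | y) = −Σ(yᵢ − βxᵢ)²/(2·4) − β²/(2·2) + const.
Setting the derivative to zero: Σxᵢ(yᵢ − βxᵢ)/4 − β/2 = 0, so β = Σxᵢyᵢ / (Σxᵢ² + σ²/τ²).
Σxᵢyᵢ = 5·6 + 4·2 + 4·5 = 58; Σxᵢ² = 57; σ²/τ² = 2.
β̂_MAP = 58 / (57 + 2) = 58/59 ≈ 0.983.

β̂_MAP = 0.983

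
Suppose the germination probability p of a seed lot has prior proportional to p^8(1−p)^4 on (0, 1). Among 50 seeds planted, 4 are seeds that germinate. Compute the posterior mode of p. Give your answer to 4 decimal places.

p̂_MAP = 0.1935

The prior density ∝ p^8(1−p)^4 is the kernel of Beta(9, 5).
Data: 4 successes in 50 trials. The binomial likelihood contributes p^4(1−p)^46, so the posterior is Beta(9+4, 5+46) = Beta(13, 51).
For Beta(a, b) with a, b > 1 the mode is (a−1)/(a+b−2) = 12/62 ≈ 0.1935.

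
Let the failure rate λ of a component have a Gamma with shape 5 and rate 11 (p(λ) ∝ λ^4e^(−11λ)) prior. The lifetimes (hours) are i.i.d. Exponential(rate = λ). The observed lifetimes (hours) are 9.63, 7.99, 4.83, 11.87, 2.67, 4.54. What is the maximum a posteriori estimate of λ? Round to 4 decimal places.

The Exponential(rate=λ) likelihood is ∝ λ^n e^(−λΣtᵢ). Here n = 6 and Σtᵢ = 9.63 + 7.99 + 4.83 + 11.87 + 2.67 + 4.54 = 41.53.
Posterior ∝ λ^4e^(−11λ) · λ^6e^(−41.53λ) = λ^10e^(−52.53λ), i.e. Gamma(11, 52.53).
Mode = (a−1)/b = 10/52.53 ≈ 0.1904.

λ̂_MAP = 0.1904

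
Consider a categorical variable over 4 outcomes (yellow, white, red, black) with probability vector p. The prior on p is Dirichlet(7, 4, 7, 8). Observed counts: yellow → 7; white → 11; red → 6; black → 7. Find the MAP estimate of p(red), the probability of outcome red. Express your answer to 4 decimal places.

MAP estimate of p(red) = 0.2264

The posterior is Dirichlet(αᵢ + nᵢ) = Dirichlet(14, 15, 13, 15).
For a Dirichlet(a₁,…,a_K) with all aᵢ > 1, the mode has j-th component (aⱼ − 1)/(Σaᵢ − K).
Here Σaᵢ = 57 and K = 4, so p(red) = (13 − 1)/(57 − 4) = 12/53 ≈ 0.2264.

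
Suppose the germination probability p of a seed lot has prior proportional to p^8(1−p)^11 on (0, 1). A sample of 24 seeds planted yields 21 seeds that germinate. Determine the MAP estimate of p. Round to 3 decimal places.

The prior density ∝ p^8(1−p)^11 is the kernel of Beta(9, 12).
Data: 21 successes in 24 trials. The binomial likelihood contributes p^21(1−p)^3, so the posterior is Beta(9+21, 12+3) = Beta(30, 15).
For Beta(a, b) with a, b > 1 the mode is (a−1)/(a+b−2) = 29/43 ≈ 0.674.

p̂_MAP = 0.674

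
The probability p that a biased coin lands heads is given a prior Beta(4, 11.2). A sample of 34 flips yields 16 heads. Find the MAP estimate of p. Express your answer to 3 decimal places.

p̂_MAP = 0.403

Prior: Beta(4, 11.2).
Data: 16 successes in 34 trials. The binomial likelihood contributes p^16(1−p)^18, so the posterior is Beta(4+16, 11.2+18) = Beta(20, 29.2).
For Beta(a, b) with a, b > 1 the mode is (a−1)/(a+b−2) = 19/47.2 ≈ 0.403.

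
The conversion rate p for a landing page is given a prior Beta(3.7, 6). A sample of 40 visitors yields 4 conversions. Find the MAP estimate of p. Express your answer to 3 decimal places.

Prior: Beta(3.7, 6).
Data: 4 successes in 40 trials. The binomial likelihood contributes p^4(1−p)^36, so the posterior is Beta(3.7+4, 6+36) = Beta(7.7, 42).
For Beta(a, b) with a, b > 1 the mode is (a−1)/(a+b−2) = 6.7/47.7 ≈ 0.140.

p̂_MAP = 0.140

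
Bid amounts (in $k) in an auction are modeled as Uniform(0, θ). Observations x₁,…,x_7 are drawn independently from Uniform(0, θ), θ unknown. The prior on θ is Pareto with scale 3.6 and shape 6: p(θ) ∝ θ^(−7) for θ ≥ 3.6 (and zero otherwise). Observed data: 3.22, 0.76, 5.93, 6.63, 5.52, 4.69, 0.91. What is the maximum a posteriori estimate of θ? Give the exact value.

The Uniform(0, θ) likelihood is θ^(−n) for θ ≥ max(xᵢ), zero otherwise. Here max(xᵢ) = 6.63.
Posterior ∝ θ^(−7) · θ^(−7) = θ^(−14) on θ ≥ max(3.6, 6.63) = 6.63.
This density is strictly decreasing in θ, so the posterior mode lies at the lower boundary of the support.

θ̂_MAP = 6.63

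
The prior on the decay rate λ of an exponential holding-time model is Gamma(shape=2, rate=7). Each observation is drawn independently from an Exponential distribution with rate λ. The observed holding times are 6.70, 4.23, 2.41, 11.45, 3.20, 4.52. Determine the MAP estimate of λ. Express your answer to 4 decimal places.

λ̂_MAP = 0.1772

The Exponential(rate=λ) likelihood is ∝ λ^n e^(−λΣtᵢ). Here n = 6 and Σtᵢ = 6.70 + 4.23 + 2.41 + 11.45 + 3.20 + 4.52 = 32.51.
Posterior ∝ λe^(−7λ) · λ^6e^(−32.51λ) = λ^7e^(−39.51λ), i.e. Gamma(8, 39.51).
Mode = (a−1)/b = 7/39.51 ≈ 0.1772.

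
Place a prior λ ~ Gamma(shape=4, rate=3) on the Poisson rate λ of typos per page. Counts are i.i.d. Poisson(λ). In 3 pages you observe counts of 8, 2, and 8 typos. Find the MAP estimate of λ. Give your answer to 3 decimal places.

Σxᵢ = 8+2+8 = 18, with n = 3.
Posterior ∝ λ^3e^(−3λ) · λ^18e^(−3λ) = λ^21e^(−6λ), i.e. Gamma(shape=22, rate=6).
The mode of a Gamma(a, b) with a ≥ 1 (shape–rate) is (a−1)/b = 21/6 ≈ 3.500.

λ̂_MAP = 3.500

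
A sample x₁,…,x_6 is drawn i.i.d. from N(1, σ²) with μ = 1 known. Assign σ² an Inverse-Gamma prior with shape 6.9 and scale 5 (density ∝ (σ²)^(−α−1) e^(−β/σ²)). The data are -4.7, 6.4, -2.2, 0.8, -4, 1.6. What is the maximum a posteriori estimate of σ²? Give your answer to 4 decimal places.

σ̂²_MAP = 4.9216

Sum of squared deviations about the known mean: SS = (-4.7−1)² + (6.4−1)² + (-2.2−1)² + (0.8−1)² + (-4−1)² + (1.6−1)² = 97.29.
The Normal likelihood contributes (σ²)^(−n/2) exp(−SS/(2σ²)), so the posterior is Inverse-Gamma(α + n/2, β + SS/2) = Inverse-Gamma(9.9, 53.645).
The mode of Inverse-Gamma(a, b) is b/(a+1) = 53.645/10.9 ≈ 4.9216.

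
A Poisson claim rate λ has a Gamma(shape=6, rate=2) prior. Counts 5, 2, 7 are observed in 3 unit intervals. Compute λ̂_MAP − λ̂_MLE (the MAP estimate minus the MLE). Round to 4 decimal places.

Σxᵢ = 14. Posterior is Gamma(20, 5); MAP = (20−1)/5 = 19/5 ≈ 3.80000.
MLE = x̄ = 14/3 ≈ 4.66667.
Difference = 19/5 − 14/3 = -13/15 ≈ -0.8667.

MAP − MLE = -0.8667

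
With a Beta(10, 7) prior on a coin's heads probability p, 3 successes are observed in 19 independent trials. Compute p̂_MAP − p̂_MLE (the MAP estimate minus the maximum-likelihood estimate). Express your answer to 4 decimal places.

Posterior is Beta(13, 23); MAP = (13−1)/(36−2) = 12/34 ≈ 0.35294.
MLE ignores the prior: p̂_MLE = k/n = 3/19 ≈ 0.15789.
Difference = 12/34 − 3/19 = 63/323 ≈ 0.1950.

MAP − MLE = 0.1950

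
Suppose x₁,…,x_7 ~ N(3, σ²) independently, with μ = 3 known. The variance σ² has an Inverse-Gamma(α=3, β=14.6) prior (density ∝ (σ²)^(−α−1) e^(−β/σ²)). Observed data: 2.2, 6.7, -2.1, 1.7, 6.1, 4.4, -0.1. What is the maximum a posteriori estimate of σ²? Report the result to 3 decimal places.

σ̂²_MAP = 6.161

Sum of squared deviations about the known mean: SS = (2.2−3)² + (6.7−3)² + (-2.1−3)² + (1.7−3)² + (6.1−3)² + (4.4−3)² + (-0.1−3)² = 63.21.
The Normal likelihood contributes (σ²)^(−n/2) exp(−SS/(2σ²)), so the posterior is Inverse-Gamma(α + n/2, β + SS/2) = Inverse-Gamma(6.5, 46.205).
The mode of Inverse-Gamma(a, b) is b/(a+1) = 46.205/7.5 ≈ 6.161.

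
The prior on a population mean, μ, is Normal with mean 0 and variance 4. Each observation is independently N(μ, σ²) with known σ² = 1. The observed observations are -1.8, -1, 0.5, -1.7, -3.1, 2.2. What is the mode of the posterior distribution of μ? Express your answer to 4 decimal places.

μ̂_MAP = -0.7840

n = 6; x̄ = ((-1.8) + (-1) + 0.5 + (-1.7) + (-3.1) + 2.2)/6 = -4.9/6 = -49/60 ≈ -0.8167.
For a Normal prior and Normal likelihood with known variance, the posterior is Normal; its mode equals its mean, the precision-weighted average.
Prior precision 1/σ₀² = 1/4 = 0.25; data precision n/σ² = 6/1 = 6.
μ̂ = (0.25·0 + 6·(-49/60)) / (0.25 + 6) = (-4.9)/6.25 = -0.7840.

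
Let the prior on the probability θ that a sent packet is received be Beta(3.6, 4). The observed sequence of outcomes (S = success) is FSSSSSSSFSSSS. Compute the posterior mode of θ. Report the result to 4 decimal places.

Prior: Beta(3.6, 4).
Data: 11 successes in 13 trials (from the sequence). The binomial likelihood contributes θ^11(1−θ)^2, so the posterior is Beta(3.6+11, 4+2) = Beta(14.6, 6).
For Beta(a, b) with a, b > 1 the mode is (a−1)/(a+b−2) = 13.6/18.6 ≈ 0.7312.

θ̂_MAP = 0.7312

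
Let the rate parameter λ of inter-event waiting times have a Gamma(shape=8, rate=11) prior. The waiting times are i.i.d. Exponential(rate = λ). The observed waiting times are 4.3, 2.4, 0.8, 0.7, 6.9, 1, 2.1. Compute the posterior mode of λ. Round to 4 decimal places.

λ̂_MAP = 0.4795

The Exponential(rate=λ) likelihood is ∝ λ^n e^(−λΣtᵢ). Here n = 7 and Σtᵢ = 4.3 + 2.4 + 0.8 + 0.7 + 6.9 + 1 + 2.1 = 18.2.
Posterior ∝ λ^7e^(−11λ) · λ^7e^(−18.2λ) = λ^14e^(−29.2λ), i.e. Gamma(15, 29.2).
Mode = (a−1)/b = 14/29.2 ≈ 0.4795.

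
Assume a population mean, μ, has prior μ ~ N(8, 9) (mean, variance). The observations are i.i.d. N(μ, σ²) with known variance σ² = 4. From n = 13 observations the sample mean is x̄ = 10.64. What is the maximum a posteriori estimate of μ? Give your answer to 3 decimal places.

μ̂_MAP = 10.553

n = 13, x̄ = 10.64.
For a Normal prior and Normal likelihood with known variance, the posterior is Normal; its mode equals its mean, the precision-weighted average.
Prior precision 1/σ₀² = 1/9; data precision n/σ² = 13/4 = 3.25.
μ̂ = ((1/9)·8 + 3.25·10.64) / (1/9 + 3.25) = (15961/450)/(121/36) = 2902/275 ≈ 10.553.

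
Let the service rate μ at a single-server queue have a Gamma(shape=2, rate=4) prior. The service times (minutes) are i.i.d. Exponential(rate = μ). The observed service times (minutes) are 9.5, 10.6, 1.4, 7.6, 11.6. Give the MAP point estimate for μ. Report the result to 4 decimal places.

The Exponential(rate=μ) likelihood is ∝ μ^n e^(−μΣtᵢ). Here n = 5 and Σtᵢ = 9.5 + 10.6 + 1.4 + 7.6 + 11.6 = 40.7.
Posterior ∝ μe^(−4μ) · μ^5e^(−40.7μ) = μ^6e^(−44.7μ), i.e. Gamma(7, 44.7).
Mode = (a−1)/b = 6/44.7 ≈ 0.1342.

μ̂_MAP = 0.1342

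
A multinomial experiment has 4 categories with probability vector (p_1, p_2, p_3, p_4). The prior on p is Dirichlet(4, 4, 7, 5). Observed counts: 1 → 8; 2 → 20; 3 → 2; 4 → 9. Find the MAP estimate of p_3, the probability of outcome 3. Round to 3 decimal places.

The posterior is Dirichlet(αᵢ + nᵢ) = Dirichlet(12, 24, 9, 14).
For a Dirichlet(a₁,…,a_K) with all aᵢ > 1, the mode has j-th component (aⱼ − 1)/(Σaᵢ − K).
Here Σaᵢ = 59 and K = 4, so p_3 = (9 − 1)/(59 − 4) = 8/55 ≈ 0.145.

MAP estimate: 0.145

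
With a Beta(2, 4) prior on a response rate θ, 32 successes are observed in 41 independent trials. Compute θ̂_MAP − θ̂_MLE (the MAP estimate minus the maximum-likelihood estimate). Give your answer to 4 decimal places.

MAP − MLE = -0.0472

Posterior is Beta(34, 13); MAP = (34−1)/(47−2) = 33/45 ≈ 0.73333.
MLE ignores the prior: θ̂_MLE = k/n = 32/41 ≈ 0.78049.
Difference = 33/45 − 32/41 = -29/615 ≈ -0.0472.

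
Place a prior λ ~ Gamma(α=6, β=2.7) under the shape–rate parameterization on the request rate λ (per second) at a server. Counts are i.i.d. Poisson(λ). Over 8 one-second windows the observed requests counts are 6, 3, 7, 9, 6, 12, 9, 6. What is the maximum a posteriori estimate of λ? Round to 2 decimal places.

λ̂_MAP = 5.89

Σxᵢ = 6+3+7+9+6+12+9+6 = 58, with n = 8.
Posterior ∝ λ^5e^(−2.7λ) · λ^58e^(−8λ) = λ^63e^(−10.7λ), i.e. Gamma(shape=64, rate=10.7).
The mode of a Gamma(a, b) with a ≥ 1 (shape–rate) is (a−1)/b = 63/10.7 ≈ 5.89.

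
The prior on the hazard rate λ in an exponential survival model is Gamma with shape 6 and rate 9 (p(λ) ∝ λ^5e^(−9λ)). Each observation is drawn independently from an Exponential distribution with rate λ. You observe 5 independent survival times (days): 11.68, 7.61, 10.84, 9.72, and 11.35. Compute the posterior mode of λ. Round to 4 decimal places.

The Exponential(rate=λ) likelihood is ∝ λ^n e^(−λΣtᵢ). Here n = 5 and Σtᵢ = 11.68 + 7.61 + 10.84 + 9.72 + 11.35 = 51.20.
Posterior ∝ λ^5e^(−9λ) · λ^5e^(−51.20λ) = λ^10e^(−60.20λ), i.e. Gamma(11, 60.20).
Mode = (a−1)/b = 10/60.20 ≈ 0.1661.

λ̂_MAP = 0.1661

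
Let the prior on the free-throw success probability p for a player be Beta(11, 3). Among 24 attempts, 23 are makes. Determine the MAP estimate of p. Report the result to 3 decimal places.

Prior: Beta(11, 3).
Data: 23 successes in 24 trials. The binomial likelihood contributes p^23(1−p)^1, so the posterior is Beta(11+23, 3+1) = Beta(34, 4).
For Beta(a, b) with a, b > 1 the mode is (a−1)/(a+b−2) = 33/36 ≈ 0.917.

p̂_MAP = 0.917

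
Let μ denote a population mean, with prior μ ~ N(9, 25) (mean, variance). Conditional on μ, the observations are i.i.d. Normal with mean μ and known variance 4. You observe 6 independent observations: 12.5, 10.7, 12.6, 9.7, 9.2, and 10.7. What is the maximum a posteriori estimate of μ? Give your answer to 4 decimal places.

μ̂_MAP = 10.8506

n = 6; x̄ = (12.5 + 10.7 + 12.6 + 9.7 + 9.2 + 10.7)/6 = 65.4/6 = 10.9.
For a Normal prior and Normal likelihood with known variance, the posterior is Normal; its mode equals its mean, the precision-weighted average.
Prior precision 1/σ₀² = 1/25 = 0.04; data precision n/σ² = 6/4 = 1.5.
μ̂ = (0.04·9 + 1.5·10.9) / (0.04 + 1.5) = 16.71/1.54 = 1671/154 ≈ 10.8506.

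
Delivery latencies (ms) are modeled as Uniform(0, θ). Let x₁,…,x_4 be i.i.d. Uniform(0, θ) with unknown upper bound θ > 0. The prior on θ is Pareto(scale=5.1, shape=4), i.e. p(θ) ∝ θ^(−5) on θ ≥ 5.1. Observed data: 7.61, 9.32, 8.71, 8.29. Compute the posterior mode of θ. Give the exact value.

The Uniform(0, θ) likelihood is θ^(−n) for θ ≥ max(xᵢ), zero otherwise. Here max(xᵢ) = 9.32.
Posterior ∝ θ^(−5) · θ^(−4) = θ^(−9) on θ ≥ max(5.1, 9.32) = 9.32.
This density is strictly decreasing in θ, so the posterior mode lies at the lower boundary of the support.

θ̂_MAP = 9.32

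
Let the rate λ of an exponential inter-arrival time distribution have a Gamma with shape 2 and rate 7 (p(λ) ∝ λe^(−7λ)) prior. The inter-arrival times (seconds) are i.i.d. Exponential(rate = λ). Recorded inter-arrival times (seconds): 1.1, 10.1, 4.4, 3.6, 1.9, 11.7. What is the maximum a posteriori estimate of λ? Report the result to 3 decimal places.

λ̂_MAP = 0.176

The Exponential(rate=λ) likelihood is ∝ λ^n e^(−λΣtᵢ). Here n = 6 and Σtᵢ = 1.1 + 10.1 + 4.4 + 3.6 + 1.9 + 11.7 = 32.8.
Posterior ∝ λe^(−7λ) · λ^6e^(−32.8λ) = λ^7e^(−39.8λ), i.e. Gamma(8, 39.8).
Mode = (a−1)/b = 7/39.8 ≈ 0.176.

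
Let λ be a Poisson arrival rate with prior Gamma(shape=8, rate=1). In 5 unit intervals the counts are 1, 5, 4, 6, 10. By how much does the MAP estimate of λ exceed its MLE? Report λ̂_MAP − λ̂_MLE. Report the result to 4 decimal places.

Σxᵢ = 26. Posterior is Gamma(34, 6); MAP = (34−1)/6 = 33/6 ≈ 5.50000.
MLE = x̄ = 26/5 ≈ 5.20000.
Difference = 33/6 − 26/5 = 3/10 ≈ 0.3000.

MAP − MLE = 0.3000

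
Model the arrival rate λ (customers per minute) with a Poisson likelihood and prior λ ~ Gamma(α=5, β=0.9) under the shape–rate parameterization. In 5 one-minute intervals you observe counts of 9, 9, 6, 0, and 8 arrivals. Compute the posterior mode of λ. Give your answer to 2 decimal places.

Σxᵢ = 9+9+6+0+8 = 32, with n = 5.
Posterior ∝ λ^4e^(−0.9λ) · λ^32e^(−5λ) = λ^36e^(−5.9λ), i.e. Gamma(shape=37, rate=5.9).
The mode of a Gamma(a, b) with a ≥ 1 (shape–rate) is (a−1)/b = 36/5.9 ≈ 6.10.

λ̂_MAP = 6.10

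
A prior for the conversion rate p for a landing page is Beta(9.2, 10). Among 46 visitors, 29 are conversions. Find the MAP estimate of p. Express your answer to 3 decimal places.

p̂_MAP = 0.589

Prior: Beta(9.2, 10).
Data: 29 successes in 46 trials. The binomial likelihood contributes p^29(1−p)^17, so the posterior is Beta(9.2+29, 10+17) = Beta(38.2, 27).
For Beta(a, b) with a, b > 1 the mode is (a−1)/(a+b−2) = 37.2/63.2 ≈ 0.589.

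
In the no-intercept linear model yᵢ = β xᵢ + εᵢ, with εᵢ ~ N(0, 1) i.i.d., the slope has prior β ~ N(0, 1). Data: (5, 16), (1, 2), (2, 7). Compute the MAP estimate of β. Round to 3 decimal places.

β̂_MAP = 3.097

log p(β | y) = −Σ(yᵢ − βxᵢ)²/(2·1) − β²/(2·1) + const.
Setting the derivative to zero: Σxᵢ(yᵢ − βxᵢ)/1 − β/1 = 0, so β = Σxᵢyᵢ / (Σxᵢ² + σ²/τ²).
Σxᵢyᵢ = 5·16 + 1·2 + 2·7 = 96; Σxᵢ² = 30; σ²/τ² = 1.
β̂_MAP = 96 / (30 + 1) = 96/31 ≈ 3.097.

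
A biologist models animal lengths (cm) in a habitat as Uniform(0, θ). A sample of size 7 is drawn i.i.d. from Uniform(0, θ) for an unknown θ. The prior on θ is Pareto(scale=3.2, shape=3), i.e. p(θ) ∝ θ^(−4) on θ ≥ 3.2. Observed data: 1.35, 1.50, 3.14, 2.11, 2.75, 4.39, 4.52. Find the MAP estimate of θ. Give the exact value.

The Uniform(0, θ) likelihood is θ^(−n) for θ ≥ max(xᵢ), zero otherwise. Here max(xᵢ) = 4.52.
Posterior ∝ θ^(−4) · θ^(−7) = θ^(−11) on θ ≥ max(3.2, 4.52) = 4.52.
This density is strictly decreasing in θ, so the posterior mode lies at the lower boundary of the support.

θ̂_MAP = 4.52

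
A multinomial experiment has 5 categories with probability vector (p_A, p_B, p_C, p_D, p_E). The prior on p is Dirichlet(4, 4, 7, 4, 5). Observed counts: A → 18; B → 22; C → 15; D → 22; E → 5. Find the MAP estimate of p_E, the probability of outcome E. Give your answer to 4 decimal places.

MAP estimate of p_E = 0.0891

The posterior is Dirichlet(αᵢ + nᵢ) = Dirichlet(22, 26, 22, 26, 10).
For a Dirichlet(a₁,…,a_K) with all aᵢ > 1, the mode has j-th component (aⱼ − 1)/(Σaᵢ − K).
Here Σaᵢ = 106 and K = 5, so p_E = (10 − 1)/(106 − 5) = 9/101 ≈ 0.0891.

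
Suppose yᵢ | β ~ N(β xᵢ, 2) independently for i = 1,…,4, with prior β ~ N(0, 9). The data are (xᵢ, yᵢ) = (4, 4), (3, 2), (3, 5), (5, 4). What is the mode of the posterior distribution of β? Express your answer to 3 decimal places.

β̂_MAP = 0.962

log p(β | y) = −Σ(yᵢ − βxᵢ)²/(2·2) − β²/(2·9) + const.
Setting the derivative to zero: Σxᵢ(yᵢ − βxᵢ)/2 − β/9 = 0, so β = Σxᵢyᵢ / (Σxᵢ² + σ²/τ²).
Σxᵢyᵢ = 4·4 + 3·2 + 3·5 + 5·4 = 57; Σxᵢ² = 59; σ²/τ² = 2/9.
β̂_MAP = 57 / (59 + 2/9) = 57/(533/9) = 513/533 ≈ 0.962.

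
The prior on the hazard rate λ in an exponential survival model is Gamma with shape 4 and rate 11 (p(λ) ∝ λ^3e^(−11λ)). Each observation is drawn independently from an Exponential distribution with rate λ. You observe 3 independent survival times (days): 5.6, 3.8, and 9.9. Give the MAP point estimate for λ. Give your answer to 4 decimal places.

The Exponential(rate=λ) likelihood is ∝ λ^n e^(−λΣtᵢ). Here n = 3 and Σtᵢ = 5.6 + 3.8 + 9.9 = 19.3.
Posterior ∝ λ^3e^(−11λ) · λ^3e^(−19.3λ) = λ^6e^(−30.3λ), i.e. Gamma(7, 30.3).
Mode = (a−1)/b = 6/30.3 ≈ 0.1980.

λ̂_MAP = 0.1980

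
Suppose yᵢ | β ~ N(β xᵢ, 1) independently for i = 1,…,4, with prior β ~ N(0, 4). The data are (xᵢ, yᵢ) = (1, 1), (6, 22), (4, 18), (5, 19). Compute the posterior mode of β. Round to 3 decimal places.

log p(β | y) = −Σ(yᵢ − βxᵢ)²/(2·1) − β²/(2·4) + const.
Setting the derivative to zero: Σxᵢ(yᵢ − βxᵢ)/1 − β/4 = 0, so β = Σxᵢyᵢ / (Σxᵢ² + σ²/τ²).
Σxᵢyᵢ = 1·1 + 6·22 + 4·18 + 5·19 = 300; Σxᵢ² = 78; σ²/τ² = 0.25.
β̂_MAP = 300 / (78 + 0.25) = 300/78.25 ≈ 3.834.

β̂_MAP = 3.834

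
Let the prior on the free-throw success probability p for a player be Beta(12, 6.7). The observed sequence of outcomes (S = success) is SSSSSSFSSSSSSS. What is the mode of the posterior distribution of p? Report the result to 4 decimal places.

Prior: Beta(12, 6.7).
Data: 13 successes in 14 trials (from the sequence). The binomial likelihood contributes p^13(1−p)^1, so the posterior is Beta(12+13, 6.7+1) = Beta(25, 7.7).
For Beta(a, b) with a, b > 1 the mode is (a−1)/(a+b−2) = 24/30.7 ≈ 0.7818.

p̂_MAP = 0.7818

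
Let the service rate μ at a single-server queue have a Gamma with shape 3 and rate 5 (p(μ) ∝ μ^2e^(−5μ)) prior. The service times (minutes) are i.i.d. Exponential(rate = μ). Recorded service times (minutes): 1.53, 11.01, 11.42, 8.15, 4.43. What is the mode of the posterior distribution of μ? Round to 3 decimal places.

The Exponential(rate=μ) likelihood is ∝ μ^n e^(−μΣtᵢ). Here n = 5 and Σtᵢ = 1.53 + 11.01 + 11.42 + 8.15 + 4.43 = 36.54.
Posterior ∝ μ^2e^(−5μ) · μ^5e^(−36.54μ) = μ^7e^(−41.54μ), i.e. Gamma(8, 41.54).
Mode = (a−1)/b = 7/41.54 ≈ 0.169.

μ̂_MAP = 0.169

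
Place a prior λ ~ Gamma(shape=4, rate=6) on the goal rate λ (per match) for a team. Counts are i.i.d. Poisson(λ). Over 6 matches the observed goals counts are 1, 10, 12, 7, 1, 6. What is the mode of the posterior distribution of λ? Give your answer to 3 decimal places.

Σxᵢ = 1+10+12+7+1+6 = 37, with n = 6.
Posterior ∝ λ^3e^(−6λ) · λ^37e^(−6λ) = λ^40e^(−12λ), i.e. Gamma(shape=41, rate=12).
The mode of a Gamma(a, b) with a ≥ 1 (shape–rate) is (a−1)/b = 40/12 ≈ 3.333.

λ̂_MAP = 3.333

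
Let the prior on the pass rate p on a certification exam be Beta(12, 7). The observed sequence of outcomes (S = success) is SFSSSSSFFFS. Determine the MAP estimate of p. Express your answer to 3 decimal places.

Prior: Beta(12, 7).
Data: 7 successes in 11 trials (from the sequence). The binomial likelihood contributes p^7(1−p)^4, so the posterior is Beta(12+7, 7+4) = Beta(19, 11).
For Beta(a, b) with a, b > 1 the mode is (a−1)/(a+b−2) = 18/28 ≈ 0.643.

p̂_MAP = 0.643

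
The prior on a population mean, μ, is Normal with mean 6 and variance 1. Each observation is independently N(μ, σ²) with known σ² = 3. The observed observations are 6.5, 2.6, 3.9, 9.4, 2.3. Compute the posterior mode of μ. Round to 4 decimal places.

μ̂_MAP = 5.3375

n = 5; x̄ = (6.5 + 2.6 + 3.9 + 9.4 + 2.3)/5 = 24.7/5 = 4.94.
For a Normal prior and Normal likelihood with known variance, the posterior is Normal; its mode equals its mean, the precision-weighted average.
Prior precision 1/σ₀² = 1/1 = 1; data precision n/σ² = 5/3.
μ̂ = (1·6 + (5/3)·4.94) / (1 + 5/3) = (427/30)/(8/3) = 5.3375.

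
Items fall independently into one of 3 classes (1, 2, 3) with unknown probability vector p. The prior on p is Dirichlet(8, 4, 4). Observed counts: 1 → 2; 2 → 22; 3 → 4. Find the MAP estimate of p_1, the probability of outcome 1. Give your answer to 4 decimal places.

The posterior is Dirichlet(αᵢ + nᵢ) = Dirichlet(10, 26, 8).
For a Dirichlet(a₁,…,a_K) with all aᵢ > 1, the mode has j-th component (aⱼ − 1)/(Σaᵢ − K).
Here Σaᵢ = 44 and K = 3, so p_1 = (10 − 1)/(44 − 3) = 9/41 ≈ 0.2195.

MAP estimate: 0.2195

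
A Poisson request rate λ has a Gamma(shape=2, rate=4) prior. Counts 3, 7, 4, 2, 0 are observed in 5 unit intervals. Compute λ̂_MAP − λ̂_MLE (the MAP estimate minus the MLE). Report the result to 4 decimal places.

Σxᵢ = 16. Posterior is Gamma(18, 9); MAP = (18−1)/9 = 17/9 ≈ 1.88889.
MLE = x̄ = 16/5 ≈ 3.20000.
Difference = 17/9 − 16/5 = -59/45 ≈ -1.3111.

MAP − MLE = -1.3111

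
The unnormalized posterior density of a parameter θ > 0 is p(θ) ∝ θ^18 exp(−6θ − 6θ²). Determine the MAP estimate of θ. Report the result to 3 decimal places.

ℓ'(θ) = 18/θ − 6 − 12θ. Setting this to zero and multiplying by θ: 12θ² + 6θ − 18 = 0.
θ = (−6 + √(6² + 4·12·18)) / (2·12) = (−6 + √900) / 24 = (−6 + 30)/24 = 1.
ℓ''(θ) = −18/θ² − 12 < 0, confirming a maximum.

θ̂_MAP = 1.000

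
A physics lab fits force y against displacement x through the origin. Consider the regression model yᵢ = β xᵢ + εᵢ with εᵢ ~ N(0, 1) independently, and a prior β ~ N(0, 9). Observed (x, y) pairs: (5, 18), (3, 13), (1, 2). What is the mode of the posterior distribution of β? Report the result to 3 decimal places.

log p(β | y) = −Σ(yᵢ − βxᵢ)²/(2·1) − β²/(2·9) + const.
Setting the derivative to zero: Σxᵢ(yᵢ − βxᵢ)/1 − β/9 = 0, so β = Σxᵢyᵢ / (Σxᵢ² + σ²/τ²).
Σxᵢyᵢ = 5·18 + 3·13 + 1·2 = 131; Σxᵢ² = 35; σ²/τ² = 1/9.
β̂_MAP = 131 / (35 + 1/9) = 131/(316/9) = 1179/316 ≈ 3.731.

β̂_MAP = 3.731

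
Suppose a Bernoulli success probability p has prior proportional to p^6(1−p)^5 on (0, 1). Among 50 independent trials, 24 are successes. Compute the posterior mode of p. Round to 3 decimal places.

The prior density ∝ p^6(1−p)^5 is the kernel of Beta(7, 6).
Data: 24 successes in 50 trials. The binomial likelihood contributes p^24(1−p)^26, so the posterior is Beta(7+24, 6+26) = Beta(31, 32).
For Beta(a, b) with a, b > 1 the mode is (a−1)/(a+b−2) = 30/61 ≈ 0.492.

p̂_MAP = 0.492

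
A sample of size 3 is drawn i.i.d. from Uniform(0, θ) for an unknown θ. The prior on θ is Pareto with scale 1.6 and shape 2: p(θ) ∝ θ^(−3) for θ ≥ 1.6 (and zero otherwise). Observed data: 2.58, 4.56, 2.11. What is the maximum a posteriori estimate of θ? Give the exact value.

The Uniform(0, θ) likelihood is θ^(−n) for θ ≥ max(xᵢ), zero otherwise. Here max(xᵢ) = 4.56.
Posterior ∝ θ^(−3) · θ^(−3) = θ^(−6) on θ ≥ max(1.6, 4.56) = 4.56.
This density is strictly decreasing in θ, so the posterior mode lies at the lower boundary of the support.

θ̂_MAP = 4.56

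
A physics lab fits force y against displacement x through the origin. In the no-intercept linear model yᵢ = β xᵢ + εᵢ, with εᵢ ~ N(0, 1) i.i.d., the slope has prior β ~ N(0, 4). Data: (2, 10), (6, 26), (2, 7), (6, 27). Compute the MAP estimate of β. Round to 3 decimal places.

β̂_MAP = 4.386

log p(β | y) = −Σ(yᵢ − βxᵢ)²/(2·1) − β²/(2·4) + const.
Setting the derivative to zero: Σxᵢ(yᵢ − βxᵢ)/1 − β/4 = 0, so β = Σxᵢyᵢ / (Σxᵢ² + σ²/τ²).
Σxᵢyᵢ = 2·10 + 6·26 + 2·7 + 6·27 = 352; Σxᵢ² = 80; σ²/τ² = 0.25.
β̂_MAP = 352 / (80 + 0.25) = 352/80.25 ≈ 4.386.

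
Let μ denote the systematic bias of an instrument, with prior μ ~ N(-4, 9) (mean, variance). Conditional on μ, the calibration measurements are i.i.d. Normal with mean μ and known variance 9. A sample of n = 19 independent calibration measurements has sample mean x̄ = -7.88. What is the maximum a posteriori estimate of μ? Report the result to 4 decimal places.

n = 19, x̄ = -7.88.
For a Normal prior and Normal likelihood with known variance, the posterior is Normal; its mode equals its mean, the precision-weighted average.
Prior precision 1/σ₀² = 1/9; data precision n/σ² = 19/9.
μ̂ = ((1/9)·(-4) + (19/9)·(-7.88)) / (1/9 + 19/9) = (-17.08)/(20/9) = -7.6860.

μ̂_MAP = -7.6860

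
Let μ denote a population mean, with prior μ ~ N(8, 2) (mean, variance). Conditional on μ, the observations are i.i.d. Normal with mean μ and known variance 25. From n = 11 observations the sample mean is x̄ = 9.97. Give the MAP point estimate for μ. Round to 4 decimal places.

μ̂_MAP = 8.9221

n = 11, x̄ = 9.97.
For a Normal prior and Normal likelihood with known variance, the posterior is Normal; its mode equals its mean, the precision-weighted average.
Prior precision 1/σ₀² = 1/2 = 0.5; data precision n/σ² = 11/25 = 0.44.
μ̂ = (0.5·8 + 0.44·9.97) / (0.5 + 0.44) = 8.3868/0.94 = 20967/2350 ≈ 8.9221.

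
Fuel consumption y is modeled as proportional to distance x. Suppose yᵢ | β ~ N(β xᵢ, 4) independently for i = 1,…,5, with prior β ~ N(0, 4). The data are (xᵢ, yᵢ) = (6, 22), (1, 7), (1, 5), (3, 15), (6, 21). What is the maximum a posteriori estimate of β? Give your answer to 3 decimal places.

log p(β | y) = −Σ(yᵢ − βxᵢ)²/(2·4) − β²/(2·4) + const.
Setting the derivative to zero: Σxᵢ(yᵢ − βxᵢ)/4 − β/4 = 0, so β = Σxᵢyᵢ / (Σxᵢ² + σ²/τ²).
Σxᵢyᵢ = 6·22 + 1·7 + 1·5 + 3·15 + 6·21 = 315; Σxᵢ² = 83; σ²/τ² = 1.
β̂_MAP = 315 / (83 + 1) = 315/84 ≈ 3.750.

β̂_MAP = 3.750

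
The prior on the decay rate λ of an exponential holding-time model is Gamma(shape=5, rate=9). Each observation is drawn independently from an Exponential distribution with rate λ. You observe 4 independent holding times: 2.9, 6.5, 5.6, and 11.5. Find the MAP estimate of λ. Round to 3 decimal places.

λ̂_MAP = 0.225

The Exponential(rate=λ) likelihood is ∝ λ^n e^(−λΣtᵢ). Here n = 4 and Σtᵢ = 2.9 + 6.5 + 5.6 + 11.5 = 26.5.
Posterior ∝ λ^4e^(−9λ) · λ^4e^(−26.5λ) = λ^8e^(−35.5λ), i.e. Gamma(9, 35.5).
Mode = (a−1)/b = 8/35.5 ≈ 0.225.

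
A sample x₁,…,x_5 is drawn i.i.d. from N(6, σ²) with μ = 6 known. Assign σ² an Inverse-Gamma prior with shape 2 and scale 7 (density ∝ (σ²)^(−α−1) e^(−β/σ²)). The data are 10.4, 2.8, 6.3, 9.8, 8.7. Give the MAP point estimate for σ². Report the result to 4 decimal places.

σ̂²_MAP = 5.9473

Sum of squared deviations about the known mean: SS = (10.4−6)² + (2.8−6)² + (6.3−6)² + (9.8−6)² + (8.7−6)² = 51.42.
The Normal likelihood contributes (σ²)^(−n/2) exp(−SS/(2σ²)), so the posterior is Inverse-Gamma(α + n/2, β + SS/2) = Inverse-Gamma(4.5, 32.71).
The mode of Inverse-Gamma(a, b) is b/(a+1) = 32.71/5.5 ≈ 5.9473.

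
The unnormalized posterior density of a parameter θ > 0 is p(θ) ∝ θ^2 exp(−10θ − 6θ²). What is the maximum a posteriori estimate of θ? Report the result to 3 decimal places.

ℓ'(θ) = 2/θ − 10 − 12θ. Setting this to zero and multiplying by θ: 12θ² + 10θ − 2 = 0.
θ = (−10 + √(10² + 4·12·2)) / (2·12) = (−10 + √196) / 24 = (−10 + 14)/24 = 1/6.
ℓ''(θ) = −2/θ² − 12 < 0, confirming a maximum.

θ̂_MAP = 0.167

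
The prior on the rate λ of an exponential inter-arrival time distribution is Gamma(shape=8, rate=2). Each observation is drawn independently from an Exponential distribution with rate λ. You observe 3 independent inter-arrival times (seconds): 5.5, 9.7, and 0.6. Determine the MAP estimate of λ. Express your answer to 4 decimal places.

The Exponential(rate=λ) likelihood is ∝ λ^n e^(−λΣtᵢ). Here n = 3 and Σtᵢ = 5.5 + 9.7 + 0.6 = 15.8.
Posterior ∝ λ^7e^(−2λ) · λ^3e^(−15.8λ) = λ^10e^(−17.8λ), i.e. Gamma(11, 17.8).
Mode = (a−1)/b = 10/17.8 ≈ 0.5618.

λ̂_MAP = 0.5618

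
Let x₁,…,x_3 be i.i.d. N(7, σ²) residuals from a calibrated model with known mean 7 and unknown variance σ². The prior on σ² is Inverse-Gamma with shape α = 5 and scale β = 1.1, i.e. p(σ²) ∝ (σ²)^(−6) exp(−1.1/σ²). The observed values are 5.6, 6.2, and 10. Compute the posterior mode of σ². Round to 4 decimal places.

σ̂²_MAP = 0.9200

Sum of squared deviations about the known mean: SS = (5.6−7)² + (6.2−7)² + (10−7)² = 11.6.
The Normal likelihood contributes (σ²)^(−n/2) exp(−SS/(2σ²)), so the posterior is Inverse-Gamma(α + n/2, β + SS/2) = Inverse-Gamma(6.5, 6.9).
The mode of Inverse-Gamma(a, b) is b/(a+1) = 6.9/7.5 ≈ 0.9200.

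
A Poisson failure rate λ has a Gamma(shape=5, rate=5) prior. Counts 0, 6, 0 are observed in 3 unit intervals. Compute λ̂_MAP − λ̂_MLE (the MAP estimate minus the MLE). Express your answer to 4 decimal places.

Σxᵢ = 6. Posterior is Gamma(11, 8); MAP = (11−1)/8 = 10/8 ≈ 1.25000.
MLE = x̄ = 6/3 ≈ 2.00000.
Difference = 10/8 − 6/3 = -3/4 ≈ -0.7500.

MAP − MLE = -0.7500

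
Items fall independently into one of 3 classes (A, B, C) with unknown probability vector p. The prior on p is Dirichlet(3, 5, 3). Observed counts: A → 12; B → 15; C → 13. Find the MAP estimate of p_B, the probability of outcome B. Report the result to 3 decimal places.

MAP estimate of p_B = 0.396

The posterior is Dirichlet(αᵢ + nᵢ) = Dirichlet(15, 20, 16).
For a Dirichlet(a₁,…,a_K) with all aᵢ > 1, the mode has j-th component (aⱼ − 1)/(Σaᵢ − K).
Here Σaᵢ = 51 and K = 3, so p_B = (20 − 1)/(51 − 3) = 19/48 ≈ 0.396.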